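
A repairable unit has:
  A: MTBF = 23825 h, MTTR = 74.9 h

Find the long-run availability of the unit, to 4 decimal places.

A(A) = MTBF/(MTBF+MTTR) = 23825/(23825+74.9) = 0.9969

0.9969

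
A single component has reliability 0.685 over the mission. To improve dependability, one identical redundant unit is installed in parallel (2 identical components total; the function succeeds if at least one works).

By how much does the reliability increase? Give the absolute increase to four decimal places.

0.2158

R_before = 0.685
R_after = 1 − (1 − 0.685)^2 = 0.9008
ΔR = 0.9008 − 0.685 = 0.2158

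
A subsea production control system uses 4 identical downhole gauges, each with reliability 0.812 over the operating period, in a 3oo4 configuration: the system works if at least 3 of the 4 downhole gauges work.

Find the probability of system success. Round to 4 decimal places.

0.8373

R = Σ_{i=3}^{4} C(4,i) p^i (1−p)^{4−i} with p = 0.812
C(4,3)·0.812^3·0.188^1 = 0.402611
C(4,4)·0.812^4·0.188^0 = 0.434735
Sum = 0.8373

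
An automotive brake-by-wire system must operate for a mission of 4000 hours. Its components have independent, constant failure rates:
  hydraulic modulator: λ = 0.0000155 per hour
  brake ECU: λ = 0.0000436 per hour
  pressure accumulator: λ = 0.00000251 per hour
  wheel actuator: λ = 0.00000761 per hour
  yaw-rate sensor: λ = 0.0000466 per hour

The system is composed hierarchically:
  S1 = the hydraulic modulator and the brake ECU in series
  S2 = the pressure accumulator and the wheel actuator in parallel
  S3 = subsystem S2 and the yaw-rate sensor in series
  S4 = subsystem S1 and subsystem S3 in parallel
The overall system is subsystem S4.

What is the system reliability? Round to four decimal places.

0.9641

R(hydraulic modulator) = exp(−0.0000155 × 4000) = 0.939883
R(brake ECU) = exp(−0.0000436 × 4000) = 0.839961
R(pressure accumulator) = exp(−0.00000251 × 4000) = 0.990010
R(wheel actuator) = exp(−0.00000761 × 4000) = 0.970019
R(yaw-rate sensor) = exp(−0.0000466 × 4000) = 0.829942
Series (hydraulic modulator and brake ECU): 0.939883 × 0.839961 = 0.789465
Parallel (pressure accumulator and wheel actuator): 1 − (1 − 0.990010)(1 − 0.970019) = 0.999700
Series ([0.999700] and yaw-rate sensor): 0.999700 × 0.829942 = 0.829693
Parallel ([0.789465] and [0.829693]): 1 − (1 − 0.789465)(1 − 0.829693) = 0.9641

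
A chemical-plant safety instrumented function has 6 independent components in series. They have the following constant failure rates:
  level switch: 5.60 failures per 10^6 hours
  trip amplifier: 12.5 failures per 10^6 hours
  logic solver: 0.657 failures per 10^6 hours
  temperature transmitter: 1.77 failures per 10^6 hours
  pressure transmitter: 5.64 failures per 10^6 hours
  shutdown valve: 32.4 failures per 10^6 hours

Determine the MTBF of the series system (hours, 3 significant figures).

Series of exponential components: λ_sys = Σ λ_i
λ_sys = 0.00000560 + 0.0000125 + 0.000000657 + 0.00000177 + 0.00000564 + 0.0000324 = 5.8567e-05 /h
MTBF = 1 / λ_sys = 17100 h

17100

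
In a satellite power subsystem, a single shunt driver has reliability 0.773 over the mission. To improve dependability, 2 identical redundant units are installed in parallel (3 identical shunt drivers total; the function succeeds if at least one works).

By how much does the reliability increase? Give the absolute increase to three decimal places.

0.215

R_before = 0.773
R_after = 1 − (1 − 0.773)^3 = 0.988
ΔR = 0.988 − 0.773 = 0.215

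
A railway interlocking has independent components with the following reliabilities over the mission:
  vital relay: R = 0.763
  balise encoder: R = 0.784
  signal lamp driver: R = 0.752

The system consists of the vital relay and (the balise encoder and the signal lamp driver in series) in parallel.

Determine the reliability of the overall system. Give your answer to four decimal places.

0.9027

Series (balise encoder and signal lamp driver): 0.784000 × 0.752000 = 0.589568
Parallel (vital relay and [0.589568]): 1 − (1 − 0.763000)(1 − 0.589568) = 0.9027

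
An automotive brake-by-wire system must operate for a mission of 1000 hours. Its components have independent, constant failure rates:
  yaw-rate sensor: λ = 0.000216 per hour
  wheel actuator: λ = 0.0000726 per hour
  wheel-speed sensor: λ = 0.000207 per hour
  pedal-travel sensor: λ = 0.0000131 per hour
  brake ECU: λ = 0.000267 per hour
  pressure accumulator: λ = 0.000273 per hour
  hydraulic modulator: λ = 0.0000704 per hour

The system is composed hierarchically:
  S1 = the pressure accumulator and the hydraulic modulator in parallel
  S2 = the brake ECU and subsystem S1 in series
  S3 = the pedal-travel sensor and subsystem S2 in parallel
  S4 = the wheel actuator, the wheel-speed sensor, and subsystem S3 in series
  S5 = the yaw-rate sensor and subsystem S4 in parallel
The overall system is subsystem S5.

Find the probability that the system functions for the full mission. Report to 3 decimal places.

R(yaw-rate sensor) = exp(−0.000216 × 1000) = 0.80574
R(wheel actuator) = exp(−0.0000726 × 1000) = 0.92997
R(wheel-speed sensor) = exp(−0.000207 × 1000) = 0.81302
R(pedal-travel sensor) = exp(−0.0000131 × 1000) = 0.98699
R(brake ECU) = exp(−0.000267 × 1000) = 0.76567
R(pressure accumulator) = exp(−0.000273 × 1000) = 0.76109
R(hydraulic modulator) = exp(−0.0000704 × 1000) = 0.93202
Parallel (pressure accumulator and hydraulic modulator): 1 − (1 − 0.76109)(1 − 0.93202) = 0.98376
Series (brake ECU and [0.98376]): 0.76567 × 0.98376 = 0.75324
Parallel (pedal-travel sensor and [0.75324]): 1 − (1 − 0.98699)(1 − 0.75324) = 0.99679
Series (wheel actuator, wheel-speed sensor, and [0.99679]): 0.92997 × 0.81302 × 0.99679 = 0.75366
Parallel (yaw-rate sensor and [0.75366]): 1 − (1 − 0.80574)(1 − 0.75366) = 0.952

0.952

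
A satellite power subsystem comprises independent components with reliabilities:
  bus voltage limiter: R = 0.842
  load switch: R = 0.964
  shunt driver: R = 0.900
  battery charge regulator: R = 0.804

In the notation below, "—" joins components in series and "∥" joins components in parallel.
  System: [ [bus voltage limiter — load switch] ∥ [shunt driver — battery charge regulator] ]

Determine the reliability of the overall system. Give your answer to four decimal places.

Series (bus voltage limiter and load switch): 0.842000 × 0.964000 = 0.811688
Series (shunt driver and battery charge regulator): 0.900000 × 0.804000 = 0.723600
Parallel ([0.811688] and [0.723600]): 1 − (1 − 0.811688)(1 − 0.723600) = 0.9480

0.9480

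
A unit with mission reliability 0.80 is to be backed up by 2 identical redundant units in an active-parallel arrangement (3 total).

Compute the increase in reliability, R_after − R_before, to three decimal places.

R_before = 0.80
R_after = 1 − (1 − 0.80)^3 = 0.992
ΔR = 0.992 − 0.80 = 0.192

0.192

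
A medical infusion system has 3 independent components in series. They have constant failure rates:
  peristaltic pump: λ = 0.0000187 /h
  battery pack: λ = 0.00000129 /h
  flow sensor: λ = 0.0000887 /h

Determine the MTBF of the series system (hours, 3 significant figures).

9200

Series of exponential components: λ_sys = Σ λ_i
λ_sys = 0.0000187 + 0.00000129 + 0.0000887 = 1.0869e-04 /h
MTBF = 1 / λ_sys = 9200 h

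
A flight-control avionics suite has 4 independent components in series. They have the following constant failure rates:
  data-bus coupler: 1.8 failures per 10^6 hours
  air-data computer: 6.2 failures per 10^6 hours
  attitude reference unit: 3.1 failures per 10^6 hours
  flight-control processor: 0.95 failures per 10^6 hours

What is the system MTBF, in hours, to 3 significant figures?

83000

Series of exponential components: λ_sys = Σ λ_i
λ_sys = 0.0000018 + 0.0000062 + 0.0000031 + 0.00000095 = 1.2050e-05 /h
MTBF = 1 / λ_sys = 83000 h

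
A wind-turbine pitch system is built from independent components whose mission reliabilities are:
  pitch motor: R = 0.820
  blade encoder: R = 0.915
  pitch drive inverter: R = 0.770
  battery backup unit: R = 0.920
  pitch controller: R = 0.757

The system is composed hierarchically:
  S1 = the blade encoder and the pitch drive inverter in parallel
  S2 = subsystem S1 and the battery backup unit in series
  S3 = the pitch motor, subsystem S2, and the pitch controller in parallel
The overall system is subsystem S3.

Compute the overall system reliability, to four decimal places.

Parallel (blade encoder and pitch drive inverter): 1 − (1 − 0.915000)(1 − 0.770000) = 0.980450
Series ([0.980450] and battery backup unit): 0.980450 × 0.920000 = 0.902014
Parallel (pitch motor, [0.902014], and pitch controller): 1 − (1 − 0.820000)(1 − 0.902014)(1 − 0.757000) = 0.9957

0.9957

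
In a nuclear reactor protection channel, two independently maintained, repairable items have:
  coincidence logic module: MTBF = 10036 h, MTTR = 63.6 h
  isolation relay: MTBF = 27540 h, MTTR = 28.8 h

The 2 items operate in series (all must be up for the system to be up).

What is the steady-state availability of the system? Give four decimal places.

0.9927

A(coincidence logic module) = MTBF/(MTBF+MTTR) = 10036/(10036+63.6) = 0.993703
A(isolation relay) = MTBF/(MTBF+MTTR) = 27540/(27540+28.8) = 0.998955
Series availability: 0.993703 × 0.998955 = 0.9927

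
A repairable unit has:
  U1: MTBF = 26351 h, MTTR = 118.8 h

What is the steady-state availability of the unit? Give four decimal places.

A(U1) = MTBF/(MTBF+MTTR) = 26351/(26351+118.8) = 0.9955

0.9955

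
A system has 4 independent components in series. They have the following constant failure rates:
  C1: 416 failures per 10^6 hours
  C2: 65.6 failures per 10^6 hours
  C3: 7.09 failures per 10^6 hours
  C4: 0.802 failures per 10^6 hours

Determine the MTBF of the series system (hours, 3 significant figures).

2040

Series of exponential components: λ_sys = Σ λ_i
λ_sys = 0.000416 + 0.0000656 + 0.00000709 + 0.000000802 = 4.8949e-04 /h
MTBF = 1 / λ_sys = 2040 h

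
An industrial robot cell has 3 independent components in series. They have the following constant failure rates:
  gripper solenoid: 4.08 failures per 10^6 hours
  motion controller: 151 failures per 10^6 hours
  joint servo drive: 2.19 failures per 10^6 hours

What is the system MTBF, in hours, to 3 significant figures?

Series of exponential components: λ_sys = Σ λ_i
λ_sys = 0.00000408 + 0.000151 + 0.00000219 = 1.5727e-04 /h
MTBF = 1 / λ_sys = 6360 h

6360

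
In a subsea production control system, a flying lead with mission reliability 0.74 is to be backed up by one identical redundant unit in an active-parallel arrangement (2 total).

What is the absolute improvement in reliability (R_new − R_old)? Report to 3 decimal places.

0.192

R_before = 0.74
R_after = 1 − (1 − 0.74)^2 = 0.932
ΔR = 0.932 − 0.74 = 0.192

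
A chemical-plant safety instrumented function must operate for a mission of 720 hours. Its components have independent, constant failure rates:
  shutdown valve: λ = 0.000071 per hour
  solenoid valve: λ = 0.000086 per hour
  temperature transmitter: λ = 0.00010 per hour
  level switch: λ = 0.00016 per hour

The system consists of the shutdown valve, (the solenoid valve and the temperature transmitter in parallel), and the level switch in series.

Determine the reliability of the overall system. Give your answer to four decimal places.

0.8432

R(shutdown valve) = exp(−0.000071 × 720) = 0.950165
R(solenoid valve) = exp(−0.000086 × 720) = 0.939958
R(temperature transmitter) = exp(−0.00010 × 720) = 0.930531
R(level switch) = exp(−0.00016 × 720) = 0.891188
Parallel (solenoid valve and temperature transmitter): 1 − (1 − 0.939958)(1 − 0.930531) = 0.995829
Series (shutdown valve, [0.995829], and level switch): 0.950165 × 0.995829 × 0.891188 = 0.8432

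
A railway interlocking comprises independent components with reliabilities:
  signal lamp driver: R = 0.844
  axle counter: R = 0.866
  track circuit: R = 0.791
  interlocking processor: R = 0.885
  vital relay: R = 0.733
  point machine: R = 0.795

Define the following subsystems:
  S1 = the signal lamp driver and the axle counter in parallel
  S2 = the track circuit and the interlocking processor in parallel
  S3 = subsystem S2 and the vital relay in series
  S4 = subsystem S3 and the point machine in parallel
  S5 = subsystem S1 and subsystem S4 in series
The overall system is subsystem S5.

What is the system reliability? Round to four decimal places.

Parallel (signal lamp driver and axle counter): 1 − (1 − 0.844000)(1 − 0.866000) = 0.979096
Parallel (track circuit and interlocking processor): 1 − (1 − 0.791000)(1 − 0.885000) = 0.975965
Series ([0.975965] and vital relay): 0.975965 × 0.733000 = 0.715382
Parallel ([0.715382] and point machine): 1 − (1 − 0.715382)(1 − 0.795000) = 0.941653
Series ([0.979096] and [0.941653]): 0.979096 × 0.941653 = 0.9220

0.9220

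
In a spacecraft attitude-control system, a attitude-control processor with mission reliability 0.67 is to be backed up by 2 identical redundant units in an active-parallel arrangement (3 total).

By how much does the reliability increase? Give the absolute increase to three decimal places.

R_before = 0.67
R_after = 1 − (1 − 0.67)^3 = 0.964
ΔR = 0.964 − 0.67 = 0.294

0.294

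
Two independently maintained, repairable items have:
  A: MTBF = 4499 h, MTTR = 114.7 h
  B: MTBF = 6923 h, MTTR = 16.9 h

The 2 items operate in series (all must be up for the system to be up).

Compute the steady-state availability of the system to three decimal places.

A(A) = MTBF/(MTBF+MTTR) = 4499/(4499+114.7) = 0.975139
A(B) = MTBF/(MTBF+MTTR) = 6923/(6923+16.9) = 0.997565
Series availability: 0.975139 × 0.997565 = 0.973

0.973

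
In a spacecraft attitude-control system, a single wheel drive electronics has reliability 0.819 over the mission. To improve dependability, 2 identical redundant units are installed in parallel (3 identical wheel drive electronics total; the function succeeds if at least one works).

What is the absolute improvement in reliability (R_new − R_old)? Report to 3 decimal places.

0.175

R_before = 0.819
R_after = 1 − (1 − 0.819)^3 = 0.994
ΔR = 0.994 − 0.819 = 0.175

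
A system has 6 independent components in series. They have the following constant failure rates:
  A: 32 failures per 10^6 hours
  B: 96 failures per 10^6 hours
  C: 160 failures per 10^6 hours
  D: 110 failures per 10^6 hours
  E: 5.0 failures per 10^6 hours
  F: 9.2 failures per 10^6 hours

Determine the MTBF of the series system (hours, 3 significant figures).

2430

Series of exponential components: λ_sys = Σ λ_i
λ_sys = 0.000032 + 0.000096 + 0.00016 + 0.00011 + 0.0000050 + 0.0000092 = 4.1220e-04 /h
MTBF = 1 / λ_sys = 2430 h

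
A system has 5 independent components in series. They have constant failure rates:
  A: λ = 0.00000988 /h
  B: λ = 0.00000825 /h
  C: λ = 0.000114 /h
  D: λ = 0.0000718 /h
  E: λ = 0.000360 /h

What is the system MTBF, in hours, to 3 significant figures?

1770

Series of exponential components: λ_sys = Σ λ_i
λ_sys = 0.00000988 + 0.00000825 + 0.000114 + 0.0000718 + 0.000360 = 5.6393e-04 /h
MTBF = 1 / λ_sys = 1770 h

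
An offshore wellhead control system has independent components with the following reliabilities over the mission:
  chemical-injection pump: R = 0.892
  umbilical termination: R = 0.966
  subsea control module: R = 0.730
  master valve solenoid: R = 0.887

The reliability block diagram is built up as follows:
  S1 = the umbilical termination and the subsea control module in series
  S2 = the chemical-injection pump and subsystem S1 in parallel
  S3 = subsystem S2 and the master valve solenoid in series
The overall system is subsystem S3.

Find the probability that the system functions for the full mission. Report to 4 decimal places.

Series (umbilical termination and subsea control module): 0.966000 × 0.730000 = 0.705180
Parallel (chemical-injection pump and [0.705180]): 1 − (1 − 0.892000)(1 − 0.705180) = 0.968159
Series ([0.968159] and master valve solenoid): 0.968159 × 0.887000 = 0.8588

0.8588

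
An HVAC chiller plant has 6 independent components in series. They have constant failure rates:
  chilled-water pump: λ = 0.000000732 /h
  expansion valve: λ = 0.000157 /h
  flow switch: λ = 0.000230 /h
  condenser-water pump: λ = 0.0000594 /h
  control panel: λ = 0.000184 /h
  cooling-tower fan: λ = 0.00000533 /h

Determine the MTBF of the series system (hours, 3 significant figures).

1570

Series of exponential components: λ_sys = Σ λ_i
λ_sys = 0.000000732 + 0.000157 + 0.000230 + 0.0000594 + 0.000184 + 0.00000533 = 6.3646e-04 /h
MTBF = 1 / λ_sys = 1570 h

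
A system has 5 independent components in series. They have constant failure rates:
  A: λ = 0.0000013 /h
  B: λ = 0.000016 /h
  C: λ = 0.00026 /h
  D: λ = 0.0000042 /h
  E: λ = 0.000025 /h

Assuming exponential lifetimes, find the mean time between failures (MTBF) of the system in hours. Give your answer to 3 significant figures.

3260

Series of exponential components: λ_sys = Σ λ_i
λ_sys = 0.0000013 + 0.000016 + 0.00026 + 0.0000042 + 0.000025 = 3.0650e-04 /h
MTBF = 1 / λ_sys = 3260 h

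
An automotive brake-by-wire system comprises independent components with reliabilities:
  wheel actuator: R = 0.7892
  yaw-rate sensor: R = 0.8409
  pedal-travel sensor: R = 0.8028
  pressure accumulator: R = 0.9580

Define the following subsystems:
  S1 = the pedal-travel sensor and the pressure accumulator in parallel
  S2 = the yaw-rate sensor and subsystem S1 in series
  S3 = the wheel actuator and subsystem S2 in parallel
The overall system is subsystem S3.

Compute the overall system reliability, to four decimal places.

Parallel (pedal-travel sensor and pressure accumulator): 1 − (1 − 0.802800)(1 − 0.958000) = 0.991718
Series (yaw-rate sensor and [0.991718]): 0.840900 × 0.991718 = 0.833936
Parallel (wheel actuator and [0.833936]): 1 − (1 − 0.789200)(1 − 0.833936) = 0.9650

0.9650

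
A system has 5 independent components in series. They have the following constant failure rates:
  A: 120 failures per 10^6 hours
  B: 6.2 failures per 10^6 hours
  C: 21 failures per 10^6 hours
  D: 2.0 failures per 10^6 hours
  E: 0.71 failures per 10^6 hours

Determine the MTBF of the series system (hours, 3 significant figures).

Series of exponential components: λ_sys = Σ λ_i
λ_sys = 0.00012 + 0.0000062 + 0.000021 + 0.0000020 + 0.00000071 = 1.4991e-04 /h
MTBF = 1 / λ_sys = 6670 h

6670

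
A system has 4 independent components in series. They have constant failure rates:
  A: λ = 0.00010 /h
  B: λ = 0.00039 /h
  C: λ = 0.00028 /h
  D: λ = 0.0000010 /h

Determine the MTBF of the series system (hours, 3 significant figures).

1300

Series of exponential components: λ_sys = Σ λ_i
λ_sys = 0.00010 + 0.00039 + 0.00028 + 0.0000010 = 7.7100e-04 /h
MTBF = 1 / λ_sys = 1300 h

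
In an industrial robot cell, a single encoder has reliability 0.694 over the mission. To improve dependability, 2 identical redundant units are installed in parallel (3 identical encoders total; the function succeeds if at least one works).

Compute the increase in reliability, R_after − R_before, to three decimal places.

R_before = 0.694
R_after = 1 − (1 − 0.694)^3 = 0.971
ΔR = 0.971 − 0.694 = 0.277

0.277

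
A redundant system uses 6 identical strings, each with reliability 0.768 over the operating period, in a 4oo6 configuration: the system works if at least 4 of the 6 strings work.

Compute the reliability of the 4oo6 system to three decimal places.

R = Σ_{i=4}^{6} C(6,i) p^i (1−p)^{6−i} with p = 0.768
C(6,4)·0.768^4·0.232^2 = 0.28087
C(6,5)·0.768^5·0.232^1 = 0.37192
C(6,6)·0.768^6·0.232^0 = 0.20520
Sum = 0.858

0.858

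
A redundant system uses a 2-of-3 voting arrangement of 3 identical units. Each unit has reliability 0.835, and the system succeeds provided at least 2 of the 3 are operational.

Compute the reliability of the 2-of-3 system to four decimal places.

R = Σ_{i=2}^{3} C(3,i) p^i (1−p)^{3−i} with p = 0.835
C(3,2)·0.835^2·0.165^1 = 0.345126
C(3,3)·0.835^3·0.165^0 = 0.582183
Sum = 0.9273

0.9273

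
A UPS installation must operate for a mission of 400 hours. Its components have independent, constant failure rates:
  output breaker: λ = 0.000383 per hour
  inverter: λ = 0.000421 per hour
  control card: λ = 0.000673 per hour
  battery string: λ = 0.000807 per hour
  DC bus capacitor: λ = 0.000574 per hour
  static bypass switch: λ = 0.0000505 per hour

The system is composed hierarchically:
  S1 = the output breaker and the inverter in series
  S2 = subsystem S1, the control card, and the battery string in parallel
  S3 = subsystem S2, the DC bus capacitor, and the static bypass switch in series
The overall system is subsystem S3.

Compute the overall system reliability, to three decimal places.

0.765

R(output breaker) = exp(−0.000383 × 400) = 0.85796
R(inverter) = exp(−0.000421 × 400) = 0.84502
R(control card) = exp(−0.000673 × 400) = 0.76399
R(battery string) = exp(−0.000807 × 400) = 0.72412
R(DC bus capacitor) = exp(−0.000574 × 400) = 0.79485
R(static bypass switch) = exp(−0.0000505 × 400) = 0.98000
Series (output breaker and inverter): 0.85796 × 0.84502 = 0.72499
Parallel ([0.72499], control card, and battery string): 1 − (1 − 0.72499)(1 − 0.76399)(1 − 0.72412) = 0.98209
Series ([0.98209], DC bus capacitor, and static bypass switch): 0.98209 × 0.79485 × 0.98000 = 0.765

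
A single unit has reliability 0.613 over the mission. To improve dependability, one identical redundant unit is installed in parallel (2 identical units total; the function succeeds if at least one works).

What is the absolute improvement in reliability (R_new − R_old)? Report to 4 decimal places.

0.2372

R_before = 0.613
R_after = 1 − (1 − 0.613)^2 = 0.8502
ΔR = 0.8502 − 0.613 = 0.2372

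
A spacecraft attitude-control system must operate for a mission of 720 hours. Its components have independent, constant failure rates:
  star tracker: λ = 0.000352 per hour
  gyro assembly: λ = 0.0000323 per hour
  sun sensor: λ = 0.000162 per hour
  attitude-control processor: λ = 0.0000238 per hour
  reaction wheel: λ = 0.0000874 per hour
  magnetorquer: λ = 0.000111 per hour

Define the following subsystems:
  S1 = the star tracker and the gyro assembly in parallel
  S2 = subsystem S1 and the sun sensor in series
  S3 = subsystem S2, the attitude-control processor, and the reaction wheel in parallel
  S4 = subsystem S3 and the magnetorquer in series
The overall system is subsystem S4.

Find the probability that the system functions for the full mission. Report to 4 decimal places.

0.9231

R(star tracker) = exp(−0.000352 × 720) = 0.776126
R(gyro assembly) = exp(−0.0000323 × 720) = 0.977012
R(sun sensor) = exp(−0.000162 × 720) = 0.889906
R(attitude-control processor) = exp(−0.0000238 × 720) = 0.983010
R(reaction wheel) = exp(−0.0000874 × 720) = 0.939011
R(magnetorquer) = exp(−0.000111 × 720) = 0.923190
Parallel (star tracker and gyro assembly): 1 − (1 − 0.776126)(1 − 0.977012) = 0.994854
Series ([0.994854] and sun sensor): 0.994854 × 0.889906 = 0.885327
Parallel ([0.885327], attitude-control processor, and reaction wheel): 1 − (1 − 0.885327)(1 − 0.983010)(1 − 0.939011) = 0.999881
Series ([0.999881] and magnetorquer): 0.999881 × 0.923190 = 0.9231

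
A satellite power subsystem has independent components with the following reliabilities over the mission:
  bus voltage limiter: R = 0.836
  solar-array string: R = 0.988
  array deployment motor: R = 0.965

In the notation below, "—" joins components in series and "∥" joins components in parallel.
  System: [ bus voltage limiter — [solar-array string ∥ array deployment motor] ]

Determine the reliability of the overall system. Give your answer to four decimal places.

0.8356

Parallel (solar-array string and array deployment motor): 1 − (1 − 0.988000)(1 − 0.965000) = 0.999580
Series (bus voltage limiter and [0.999580]): 0.836000 × 0.999580 = 0.8356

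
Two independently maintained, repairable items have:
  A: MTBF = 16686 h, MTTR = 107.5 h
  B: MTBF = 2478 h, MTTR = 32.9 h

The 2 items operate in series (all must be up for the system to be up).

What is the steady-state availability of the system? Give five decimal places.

A(A) = MTBF/(MTBF+MTTR) = 16686/(16686+107.5) = 0.993599
A(B) = MTBF/(MTBF+MTTR) = 2478/(2478+32.9) = 0.986897
Series availability: 0.993599 × 0.986897 = 0.98058

0.98058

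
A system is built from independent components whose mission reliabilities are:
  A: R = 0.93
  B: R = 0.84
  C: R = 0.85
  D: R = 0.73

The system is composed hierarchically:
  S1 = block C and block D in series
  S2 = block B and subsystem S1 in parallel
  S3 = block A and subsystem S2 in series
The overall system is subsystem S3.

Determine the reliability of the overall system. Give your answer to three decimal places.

Series (C and D): 0.85000 × 0.73000 = 0.62050
Parallel (B and [0.62050]): 1 − (1 − 0.84000)(1 − 0.62050) = 0.93928
Series (A and [0.93928]): 0.93000 × 0.93928 = 0.874

0.874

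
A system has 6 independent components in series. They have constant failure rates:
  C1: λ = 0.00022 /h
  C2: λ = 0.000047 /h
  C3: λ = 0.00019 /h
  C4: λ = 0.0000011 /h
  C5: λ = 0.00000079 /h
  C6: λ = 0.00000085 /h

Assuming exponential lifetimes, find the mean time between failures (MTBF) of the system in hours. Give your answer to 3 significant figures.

Series of exponential components: λ_sys = Σ λ_i
λ_sys = 0.00022 + 0.000047 + 0.00019 + 0.0000011 + 0.00000079 + 0.00000085 = 4.5974e-04 /h
MTBF = 1 / λ_sys = 2180 h

2180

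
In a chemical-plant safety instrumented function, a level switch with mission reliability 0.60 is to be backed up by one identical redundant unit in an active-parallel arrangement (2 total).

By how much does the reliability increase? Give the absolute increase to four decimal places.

R_before = 0.60
R_after = 1 − (1 − 0.60)^2 = 0.8400
ΔR = 0.8400 − 0.60 = 0.2400

0.2400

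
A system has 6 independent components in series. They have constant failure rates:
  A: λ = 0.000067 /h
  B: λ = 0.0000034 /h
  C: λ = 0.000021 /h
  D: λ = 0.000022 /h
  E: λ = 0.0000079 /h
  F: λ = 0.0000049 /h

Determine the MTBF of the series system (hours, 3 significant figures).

7920

Series of exponential components: λ_sys = Σ λ_i
λ_sys = 0.000067 + 0.0000034 + 0.000021 + 0.000022 + 0.0000079 + 0.0000049 = 1.2620e-04 /h
MTBF = 1 / λ_sys = 7920 h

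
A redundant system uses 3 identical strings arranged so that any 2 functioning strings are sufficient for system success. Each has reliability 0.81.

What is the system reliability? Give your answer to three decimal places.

0.905

R = Σ_{i=2}^{3} C(3,i) p^i (1−p)^{3−i} with p = 0.81
C(3,2)·0.81^2·0.19^1 = 0.37398
C(3,3)·0.81^3·0.19^0 = 0.53144
Sum = 0.905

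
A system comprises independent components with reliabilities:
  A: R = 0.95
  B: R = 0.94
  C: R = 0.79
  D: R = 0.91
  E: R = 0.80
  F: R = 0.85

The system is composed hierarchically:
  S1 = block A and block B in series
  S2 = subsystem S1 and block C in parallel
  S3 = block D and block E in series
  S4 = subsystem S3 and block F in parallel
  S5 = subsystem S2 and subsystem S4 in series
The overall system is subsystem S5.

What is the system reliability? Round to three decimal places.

0.938

Series (A and B): 0.95000 × 0.94000 = 0.89300
Parallel ([0.89300] and C): 1 − (1 − 0.89300)(1 − 0.79000) = 0.97753
Series (D and E): 0.91000 × 0.80000 = 0.72800
Parallel ([0.72800] and F): 1 − (1 − 0.72800)(1 − 0.85000) = 0.95920
Series ([0.97753] and [0.95920]): 0.97753 × 0.95920 = 0.938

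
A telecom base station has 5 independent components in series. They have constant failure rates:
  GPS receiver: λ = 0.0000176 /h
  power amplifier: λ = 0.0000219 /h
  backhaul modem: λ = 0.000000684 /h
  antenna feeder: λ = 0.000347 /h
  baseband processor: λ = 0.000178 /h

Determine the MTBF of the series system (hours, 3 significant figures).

Series of exponential components: λ_sys = Σ λ_i
λ_sys = 0.0000176 + 0.0000219 + 0.000000684 + 0.000347 + 0.000178 = 5.6518e-04 /h
MTBF = 1 / λ_sys = 1770 h

1770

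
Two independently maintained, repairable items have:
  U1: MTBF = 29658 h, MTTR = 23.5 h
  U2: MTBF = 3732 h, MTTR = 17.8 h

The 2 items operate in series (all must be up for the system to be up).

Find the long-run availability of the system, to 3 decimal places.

A(U1) = MTBF/(MTBF+MTTR) = 29658/(29658+23.5) = 0.999208
A(U2) = MTBF/(MTBF+MTTR) = 3732/(3732+17.8) = 0.995253
Series availability: 0.999208 × 0.995253 = 0.994

0.994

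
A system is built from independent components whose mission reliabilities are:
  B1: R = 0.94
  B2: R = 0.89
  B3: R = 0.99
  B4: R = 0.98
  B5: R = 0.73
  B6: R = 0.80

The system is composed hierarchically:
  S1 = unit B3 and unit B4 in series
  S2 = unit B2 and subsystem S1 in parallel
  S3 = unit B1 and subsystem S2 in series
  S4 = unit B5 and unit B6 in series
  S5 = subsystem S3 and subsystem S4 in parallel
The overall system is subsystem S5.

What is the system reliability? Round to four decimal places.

Series (B3 and B4): 0.990000 × 0.980000 = 0.970200
Parallel (B2 and [0.970200]): 1 − (1 − 0.890000)(1 − 0.970200) = 0.996722
Series (B1 and [0.996722]): 0.940000 × 0.996722 = 0.936919
Series (B5 and B6): 0.730000 × 0.800000 = 0.584000
Parallel ([0.936919] and [0.584000]): 1 − (1 − 0.936919)(1 − 0.584000) = 0.9738

0.9738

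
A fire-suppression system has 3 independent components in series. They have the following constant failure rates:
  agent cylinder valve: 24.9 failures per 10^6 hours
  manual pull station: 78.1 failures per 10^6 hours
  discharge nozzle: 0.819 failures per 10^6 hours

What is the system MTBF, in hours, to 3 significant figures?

Series of exponential components: λ_sys = Σ λ_i
λ_sys = 0.0000249 + 0.0000781 + 0.000000819 = 1.0382e-04 /h
MTBF = 1 / λ_sys = 9630 h

9630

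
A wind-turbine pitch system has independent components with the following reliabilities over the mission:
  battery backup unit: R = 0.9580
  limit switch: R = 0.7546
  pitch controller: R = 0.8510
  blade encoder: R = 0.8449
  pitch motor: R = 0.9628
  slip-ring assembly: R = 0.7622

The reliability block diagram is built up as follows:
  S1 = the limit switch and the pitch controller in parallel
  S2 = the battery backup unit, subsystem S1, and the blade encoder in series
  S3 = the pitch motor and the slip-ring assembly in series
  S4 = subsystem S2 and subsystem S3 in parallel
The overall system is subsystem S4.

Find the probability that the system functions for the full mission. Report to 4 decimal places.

0.9414

Parallel (limit switch and pitch controller): 1 − (1 − 0.754600)(1 − 0.851000) = 0.963435
Series (battery backup unit, [0.963435], and blade encoder): 0.958000 × 0.963435 × 0.844900 = 0.779818
Series (pitch motor and slip-ring assembly): 0.962800 × 0.762200 = 0.733846
Parallel ([0.779818] and [0.733846]): 1 − (1 − 0.779818)(1 − 0.733846) = 0.9414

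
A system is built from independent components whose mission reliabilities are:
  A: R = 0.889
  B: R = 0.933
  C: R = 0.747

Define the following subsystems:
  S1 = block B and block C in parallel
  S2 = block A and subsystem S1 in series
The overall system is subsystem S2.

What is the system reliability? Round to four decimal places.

0.8739

Parallel (B and C): 1 − (1 − 0.933000)(1 − 0.747000) = 0.983049
Series (A and [0.983049]): 0.889000 × 0.983049 = 0.8739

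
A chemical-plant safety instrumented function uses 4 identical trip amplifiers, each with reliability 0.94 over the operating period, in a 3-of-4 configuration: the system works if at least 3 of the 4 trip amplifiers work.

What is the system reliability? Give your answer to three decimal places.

0.980

R = Σ_{i=3}^{4} C(4,i) p^i (1−p)^{4−i} with p = 0.94
C(4,3)·0.94^3·0.06^1 = 0.19934
C(4,4)·0.94^4·0.06^0 = 0.78075
Sum = 0.980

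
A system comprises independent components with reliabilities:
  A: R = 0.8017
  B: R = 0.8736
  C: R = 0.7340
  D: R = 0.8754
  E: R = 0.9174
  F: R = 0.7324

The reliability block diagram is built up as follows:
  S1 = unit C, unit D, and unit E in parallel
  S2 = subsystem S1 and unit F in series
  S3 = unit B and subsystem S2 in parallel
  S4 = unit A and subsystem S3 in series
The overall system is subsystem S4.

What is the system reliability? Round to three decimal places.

0.774

Parallel (C, D, and E): 1 − (1 − 0.73400)(1 − 0.87540)(1 − 0.91740) = 0.99726
Series ([0.99726] and F): 0.99726 × 0.73240 = 0.73039
Parallel (B and [0.73039]): 1 − (1 − 0.87360)(1 − 0.73039) = 0.96592
Series (A and [0.96592]): 0.80170 × 0.96592 = 0.774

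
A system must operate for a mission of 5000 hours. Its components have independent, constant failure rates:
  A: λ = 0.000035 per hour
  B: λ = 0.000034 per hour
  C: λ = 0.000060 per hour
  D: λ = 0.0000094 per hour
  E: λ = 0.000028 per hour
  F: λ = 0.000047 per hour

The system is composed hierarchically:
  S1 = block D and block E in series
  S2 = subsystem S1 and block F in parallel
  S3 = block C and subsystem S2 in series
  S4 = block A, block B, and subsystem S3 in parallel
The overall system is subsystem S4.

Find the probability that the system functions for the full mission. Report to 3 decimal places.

R(A) = exp(−0.000035 × 5000) = 0.83946
R(B) = exp(−0.000034 × 5000) = 0.84366
R(C) = exp(−0.000060 × 5000) = 0.74082
R(D) = exp(−0.0000094 × 5000) = 0.95409
R(E) = exp(−0.000028 × 5000) = 0.86936
R(F) = exp(−0.000047 × 5000) = 0.79057
Series (D and E): 0.95409 × 0.86936 = 0.82945
Parallel ([0.82945] and F): 1 − (1 − 0.82945)(1 − 0.79057) = 0.96428
Series (C and [0.96428]): 0.74082 × 0.96428 = 0.71436
Parallel (A, B, and [0.71436]): 1 − (1 − 0.83946)(1 − 0.84366)(1 − 0.71436) = 0.993

0.993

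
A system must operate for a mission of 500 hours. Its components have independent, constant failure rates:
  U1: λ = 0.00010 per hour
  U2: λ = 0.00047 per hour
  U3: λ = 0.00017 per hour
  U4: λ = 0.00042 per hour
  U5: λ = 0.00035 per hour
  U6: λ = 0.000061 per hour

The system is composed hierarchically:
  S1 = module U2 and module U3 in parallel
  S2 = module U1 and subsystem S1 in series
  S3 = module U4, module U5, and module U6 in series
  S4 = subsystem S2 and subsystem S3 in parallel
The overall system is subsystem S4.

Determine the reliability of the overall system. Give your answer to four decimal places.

0.9779

R(U1) = exp(−0.00010 × 500) = 0.951229
R(U2) = exp(−0.00047 × 500) = 0.790571
R(U3) = exp(−0.00017 × 500) = 0.918512
R(U4) = exp(−0.00042 × 500) = 0.810584
R(U5) = exp(−0.00035 × 500) = 0.839457
R(U6) = exp(−0.000061 × 500) = 0.969960
Parallel (U2 and U3): 1 − (1 − 0.790571)(1 − 0.918512) = 0.982934
Series (U1 and [0.982934]): 0.951229 × 0.982934 = 0.934995
Series (U4, U5, and U6): 0.810584 × 0.839457 × 0.969960 = 0.660010
Parallel ([0.934995] and [0.660010]): 1 − (1 − 0.934995)(1 − 0.660010) = 0.9779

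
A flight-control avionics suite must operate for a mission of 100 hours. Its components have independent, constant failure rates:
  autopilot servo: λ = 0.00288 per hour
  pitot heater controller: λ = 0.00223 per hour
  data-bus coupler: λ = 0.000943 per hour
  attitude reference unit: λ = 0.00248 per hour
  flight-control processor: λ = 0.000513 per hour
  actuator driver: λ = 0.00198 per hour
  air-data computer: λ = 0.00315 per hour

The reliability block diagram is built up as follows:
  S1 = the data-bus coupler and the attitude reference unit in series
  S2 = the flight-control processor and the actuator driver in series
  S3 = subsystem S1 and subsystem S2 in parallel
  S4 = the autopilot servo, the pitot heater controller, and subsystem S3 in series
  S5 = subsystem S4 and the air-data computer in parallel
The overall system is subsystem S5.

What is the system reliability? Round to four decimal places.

R(autopilot servo) = exp(−0.00288 × 100) = 0.749762
R(pitot heater controller) = exp(−0.00223 × 100) = 0.800115
R(data-bus coupler) = exp(−0.000943 × 100) = 0.910010
R(attitude reference unit) = exp(−0.00248 × 100) = 0.780360
R(flight-control processor) = exp(−0.000513 × 100) = 0.949994
R(actuator driver) = exp(−0.00198 × 100) = 0.820370
R(air-data computer) = exp(−0.00315 × 100) = 0.729789
Series (data-bus coupler and attitude reference unit): 0.910010 × 0.780360 = 0.710135
Series (flight-control processor and actuator driver): 0.949994 × 0.820370 = 0.779347
Parallel ([0.710135] and [0.779347]): 1 − (1 − 0.710135)(1 − 0.779347) = 0.936040
Series (autopilot servo, pitot heater controller, and [0.936040]): 0.749762 × 0.800115 × 0.936040 = 0.561526
Parallel ([0.561526] and air-data computer): 1 − (1 − 0.561526)(1 − 0.729789) = 0.8815

0.8815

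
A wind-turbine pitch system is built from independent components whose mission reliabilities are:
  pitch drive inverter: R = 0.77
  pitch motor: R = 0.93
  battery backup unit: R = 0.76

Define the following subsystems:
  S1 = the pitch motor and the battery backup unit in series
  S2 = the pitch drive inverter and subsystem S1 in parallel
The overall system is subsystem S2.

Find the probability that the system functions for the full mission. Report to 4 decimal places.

0.9326

Series (pitch motor and battery backup unit): 0.930000 × 0.760000 = 0.706800
Parallel (pitch drive inverter and [0.706800]): 1 − (1 − 0.770000)(1 − 0.706800) = 0.9326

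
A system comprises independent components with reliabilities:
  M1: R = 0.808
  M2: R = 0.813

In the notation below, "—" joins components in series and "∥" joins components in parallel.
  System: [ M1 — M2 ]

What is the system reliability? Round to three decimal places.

Series (M1 and M2): 0.80800 × 0.81300 = 0.657

0.657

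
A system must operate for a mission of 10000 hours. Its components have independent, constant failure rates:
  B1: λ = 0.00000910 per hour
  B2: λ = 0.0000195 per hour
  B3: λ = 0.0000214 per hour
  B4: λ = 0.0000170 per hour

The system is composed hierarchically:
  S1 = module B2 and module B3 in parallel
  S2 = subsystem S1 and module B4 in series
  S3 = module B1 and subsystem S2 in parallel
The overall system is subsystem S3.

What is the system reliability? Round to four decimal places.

R(B1) = exp(−0.00000910 × 10000) = 0.913018
R(B2) = exp(−0.0000195 × 10000) = 0.822835
R(B3) = exp(−0.0000214 × 10000) = 0.807348
R(B4) = exp(−0.0000170 × 10000) = 0.843665
Parallel (B2 and B3): 1 − (1 − 0.822835)(1 − 0.807348) = 0.965869
Series ([0.965869] and B4): 0.965869 × 0.843665 = 0.814870
Parallel (B1 and [0.814870]): 1 − (1 − 0.913018)(1 − 0.814870) = 0.9839

0.9839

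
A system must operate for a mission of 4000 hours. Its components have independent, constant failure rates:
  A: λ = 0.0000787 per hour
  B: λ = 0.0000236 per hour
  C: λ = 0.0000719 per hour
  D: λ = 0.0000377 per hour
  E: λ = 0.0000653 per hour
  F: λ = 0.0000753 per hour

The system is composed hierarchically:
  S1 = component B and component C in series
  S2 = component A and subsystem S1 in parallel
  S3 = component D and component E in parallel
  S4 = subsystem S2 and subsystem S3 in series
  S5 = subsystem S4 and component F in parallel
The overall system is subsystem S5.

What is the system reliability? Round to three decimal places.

R(A) = exp(−0.0000787 × 4000) = 0.72993
R(B) = exp(−0.0000236 × 4000) = 0.90992
R(C) = exp(−0.0000719 × 4000) = 0.75006
R(D) = exp(−0.0000377 × 4000) = 0.86002
R(E) = exp(−0.0000653 × 4000) = 0.77013
R(F) = exp(−0.0000753 × 4000) = 0.73993
Series (B and C): 0.90992 × 0.75006 = 0.68249
Parallel (A and [0.68249]): 1 − (1 − 0.72993)(1 − 0.68249) = 0.91425
Parallel (D and E): 1 − (1 − 0.86002)(1 − 0.77013) = 0.96782
Series ([0.91425] and [0.96782]): 0.91425 × 0.96782 = 0.88483
Parallel ([0.88483] and F): 1 − (1 − 0.88483)(1 − 0.73993) = 0.970

0.970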